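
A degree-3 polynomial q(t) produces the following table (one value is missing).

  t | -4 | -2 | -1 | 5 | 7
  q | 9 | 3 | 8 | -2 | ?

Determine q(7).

-1648/21

The 4 known values determine q uniquely (degree ≤ 3).
Evaluate each Lagrange basis at t = 7:
L_0(7) = (9)·(8)·(2)/[(-2)·(-3)·(-9)] = -8/3
L_1(7) = (11)·(8)·(2)/[(2)·(-1)·(-7)] = 88/7
L_2(7) = (11)·(9)·(2)/[(3)·(1)·(-6)] = -11
L_3(7) = (11)·(9)·(8)/[(9)·(7)·(6)] = 44/21
Sum: 9·(-8/3) + 3·(88/7) + 8·(-11) + (-2)·(44/21) = -1648/21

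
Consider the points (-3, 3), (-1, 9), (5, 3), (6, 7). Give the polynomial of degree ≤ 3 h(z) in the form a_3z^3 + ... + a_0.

Newton's divided differences:
h[-3,-1] = (9 - 3) / (-1 - (-3)) = 3
h[-1,5] = (3 - 9) / (5 - (-1)) = -1
h[5,6] = (7 - 3) / (6 - 5) = 4
h[-3,-1,5] = (-1 - 3) / (5 - (-3)) = -1/2
h[-1,5,6] = (4 - (-1)) / (6 - (-1)) = 5/7
h[-3,-1,5,6] = (5/7 - (-1/2)) / (6 - (-3)) = 17/126
h(z) = 3 + 3·(z + 3) + (-1/2)·(z + 3)(z + 1) + (17/126)·(z + 3)(z + 1)(z - 5)
Expanding: h(z) = (17/126)z^3 - (40/63)z^2 - (163/126)z + 178/21

h(z) = (17/126)z^3 - (40/63)z^2 - (163/126)z + 178/21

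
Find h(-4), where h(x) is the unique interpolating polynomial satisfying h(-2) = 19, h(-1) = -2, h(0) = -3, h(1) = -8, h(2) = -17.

337

L_0(-4) = (-3)·(-4)·(-5)·(-6)/[(-1)·(-2)·(-3)·(-4)] = 15
L_1(-4) = (-2)·(-4)·(-5)·(-6)/[(1)·(-1)·(-2)·(-3)] = -40
L_2(-4) = (-2)·(-3)·(-5)·(-6)/[(2)·(1)·(-1)·(-2)] = 45
L_3(-4) = (-2)·(-3)·(-4)·(-6)/[(3)·(2)·(1)·(-1)] = -24
L_4(-4) = (-2)·(-3)·(-4)·(-5)/[(4)·(3)·(2)·(1)] = 5
Sum: 19·(15) + (-2)·(-40) + (-3)·(45) + (-8)·(-24) + (-17)·(5) = 337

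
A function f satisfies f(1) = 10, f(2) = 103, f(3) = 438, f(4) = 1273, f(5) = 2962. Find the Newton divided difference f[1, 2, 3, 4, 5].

4

f[1,2] = (103 - 10) / (2 - 1) = 93
f[2,3] = (438 - 103) / (3 - 2) = 335
f[3,4] = (1273 - 438) / (4 - 3) = 835
f[4,5] = (2962 - 1273) / (5 - 4) = 1689
f[1,2,3] = (335 - 93) / (3 - 1) = 121
f[2,3,4] = (835 - 335) / (4 - 2) = 250
f[3,4,5] = (1689 - 835) / (5 - 3) = 427
f[1,2,3,4] = (250 - 121) / (4 - 1) = 43
f[2,3,4,5] = (427 - 250) / (5 - 2) = 59
f[1,2,3,4,5] = (59 - 43) / (5 - 1) = 4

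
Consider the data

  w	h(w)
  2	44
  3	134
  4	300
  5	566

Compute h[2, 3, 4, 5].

h[2,3] = (134 - 44) / (3 - 2) = 90
h[3,4] = (300 - 134) / (4 - 3) = 166
h[4,5] = (566 - 300) / (5 - 4) = 266
h[2,3,4] = (166 - 90) / (4 - 2) = 38
h[3,4,5] = (266 - 166) / (5 - 3) = 50
h[2,3,4,5] = (50 - 38) / (5 - 2) = 4

4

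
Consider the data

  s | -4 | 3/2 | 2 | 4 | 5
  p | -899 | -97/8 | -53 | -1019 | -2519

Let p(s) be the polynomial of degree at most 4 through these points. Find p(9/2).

L_0(9/2) = (3)·(5/2)·(1/2)·(-1/2)/[(-11/2)·(-6)·(-8)·(-9)] = -5/6336
L_1(9/2) = (17/2)·(5/2)·(1/2)·(-1/2)/[(11/2)·(-1/2)·(-5/2)·(-7/2)] = 17/77
L_2(9/2) = (17/2)·(3)·(1/2)·(-1/2)/[(6)·(1/2)·(-2)·(-3)] = -17/48
L_3(9/2) = (17/2)·(3)·(5/2)·(-1/2)/[(8)·(5/2)·(2)·(-1)] = 51/64
L_4(9/2) = (17/2)·(3)·(5/2)·(1/2)/[(9)·(7/2)·(3)·(1)] = 85/252
Sum: (-899)·(-5/6336) + (-97/8)·(17/77) + (-53)·(-17/48) + (-1019)·(51/64) + (-2519)·(85/252) = -13159/8

-13159/8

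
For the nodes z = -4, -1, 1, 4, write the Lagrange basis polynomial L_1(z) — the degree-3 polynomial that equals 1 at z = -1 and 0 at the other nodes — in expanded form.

L_1(z) = (1/30)z^3 - (1/30)z^2 - (8/15)z + 8/15

L_1(z) = (z + 4)(z - 1)(z - 4) / [(3)·(-2)·(-5)]
       = (z^3 - z^2 - 16z + 16) / (30)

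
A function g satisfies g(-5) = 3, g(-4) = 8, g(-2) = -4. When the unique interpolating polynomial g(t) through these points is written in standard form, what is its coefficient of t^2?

-11/3

L_0(t) = (t + 4)(t + 2) / [3] = (1/3)t^2 + 2t + 8/3
L_1(t) = (t + 5)(t + 2) / [-2] = -(1/2)t^2 - (7/2)t - 5
L_2(t) = (t + 5)(t + 4) / [6] = (1/6)t^2 + (3/2)t + 10/3
g(t) = 3·L_0 + 8·L_1 + (-4)·L_2
Only the coefficient of t^2 is needed; take it from each L_i and combine:
3·(1/3) + 8·(-1/2) + (-4)·(1/6) = -11/3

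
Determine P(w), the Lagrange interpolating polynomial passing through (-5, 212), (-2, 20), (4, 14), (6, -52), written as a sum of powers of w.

P(w) = -w^3 + 4w^2 + 3w + 2

L_0(w) = (w + 2)(w - 4)(w - 6) / [-297] = -(1/297)w^3 + (8/297)w^2 - (4/297)w - 16/99
L_1(w) = (w + 5)(w - 4)(w - 6) / [144] = (1/144)w^3 - (5/144)w^2 - (13/72)w + 5/6
L_2(w) = (w + 5)(w + 2)(w - 6) / [-108] = -(1/108)w^3 - (1/108)w^2 + (8/27)w + 5/9
L_3(w) = (w + 5)(w + 2)(w - 4) / [176] = (1/176)w^3 + (3/176)w^2 - (9/88)w - 5/22
P(w) = 212·L_0 + 20·L_1 + 14·L_2 + (-52)·L_3
  212·L_0(w) = -(212/297)w^3 + (1696/297)w^2 - (848/297)w - 583443*2**(1/58)*3**(39/116)*5**(10/29)*7**(35/116)/78125
  20·L_1(w) = (5/36)w^3 - (25/36)w^2 - (65/18)w + 50/3
  14·L_2(w) = -(7/54)w^3 - (7/54)w^2 + (112/27)w + 70/9
  (-52)·L_3(w) = -(13/44)w^3 - (39/44)w^2 + (117/22)w + 130/11
Adding term by term: -w^3 + 4w^2 + 3w + 2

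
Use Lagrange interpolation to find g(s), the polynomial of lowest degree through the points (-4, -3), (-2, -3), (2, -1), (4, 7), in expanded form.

g(s) = (1/16)s^3 + (1/3)s^2 + (1/4)s - 10/3

Build the Lagrange basis polynomials:
L_0(s) = (s + 2)(s - 2)(s - 4) / [-96] = -(1/96)s^3 + (1/24)s^2 + (1/24)s - 1/6
L_1(s) = (s + 4)(s - 2)(s - 4) / [48] = (1/48)s^3 - (1/24)s^2 - (1/3)s + 2/3
L_2(s) = (s + 4)(s + 2)(s - 4) / [-48] = -(1/48)s^3 - (1/24)s^2 + (1/3)s + 2/3
L_3(s) = (s + 4)(s + 2)(s - 2) / [96] = (1/96)s^3 + (1/24)s^2 - (1/24)s - 1/6
g(s) = (-3)·L_0 + (-3)·L_1 + (-1)·L_2 + 7·L_3
  (-3)·L_0(s) = (1/32)s^3 - (1/8)s^2 - (1/8)s + 1/2
  (-3)·L_1(s) = -(1/16)s^3 + (1/8)s^2 + s - 2
  (-1)·L_2(s) = (1/48)s^3 + (1/24)s^2 - (1/3)s - 2/3
  7·L_3(s) = (7/96)s^3 + (7/24)s^2 - (7/24)s - 7/6
Adding term by term: (1/16)s^3 + (1/3)s^2 + (1/4)s - 10/3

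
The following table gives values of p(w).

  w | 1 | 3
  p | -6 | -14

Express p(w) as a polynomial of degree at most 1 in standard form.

p(w) = -4w - 2

Build the Lagrange basis polynomials:
L_0(w) = (w - 3) / [-2] = -(1/2)w + 3/2
L_1(w) = (w - 1) / [2] = (1/2)w - 1/2
p(w) = (-6)·L_0 + (-14)·L_1
  (-6)·L_0(w) = 3w - 9
  (-14)·L_1(w) = -7w + 7
Adding term by term: -4w - 2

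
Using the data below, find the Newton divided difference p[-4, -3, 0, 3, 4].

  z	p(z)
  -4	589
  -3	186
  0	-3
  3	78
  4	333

2

p[-4,-3] = (186 - 589) / (-3 - (-4)) = -403
p[-3,0] = (-3 - 186) / (0 - (-3)) = -63
p[0,3] = (78 - (-3)) / (3 - 0) = 27
p[3,4] = (333 - 78) / (4 - 3) = 255
p[-4,-3,0] = (-63 - (-403)) / (0 - (-4)) = 85
p[-3,0,3] = (27 - (-63)) / (3 - (-3)) = 15
p[0,3,4] = (255 - 27) / (4 - 0) = 57
p[-4,-3,0,3] = (15 - 85) / (3 - (-4)) = -10
p[-3,0,3,4] = (57 - 15) / (4 - (-3)) = 6
p[-4,-3,0,3,4] = (6 - (-10)) / (4 - (-4)) = 2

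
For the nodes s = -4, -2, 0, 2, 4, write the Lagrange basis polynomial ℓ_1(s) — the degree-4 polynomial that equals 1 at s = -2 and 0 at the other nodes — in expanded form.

ℓ_1(s) = (s + 4)s(s - 2)(s - 4) / [(2)·(-2)·(-4)·(-6)]
       = (s^4 - 2s^3 - 16s^2 + 32s) / (-96)

ℓ_1(s) = -(1/96)s^4 + (1/48)s^3 + (1/6)s^2 - (1/3)s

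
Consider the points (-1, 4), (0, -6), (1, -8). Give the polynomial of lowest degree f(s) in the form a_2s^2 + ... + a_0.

f(s) = 4s^2 - 6s - 6

L_0(s) = s(s - 1) / [2] = (1/2)s^2 - (1/2)s
L_1(s) = (s + 1)(s - 1) / [-1] = -s^2 + 1
L_2(s) = (s + 1)s / [2] = (1/2)s^2 + (1/2)s
f(s) = 4·L_0 + (-6)·L_1 + (-8)·L_2
  4·L_0(s) = 2s^2 - 2s
  (-6)·L_1(s) = 6s^2 - 6
  (-8)·L_2(s) = -4s^2 - 4s
Adding term by term: 4s^2 - 6s - 6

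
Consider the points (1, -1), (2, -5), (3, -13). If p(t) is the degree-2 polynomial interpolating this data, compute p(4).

-25

Evaluate each Lagrange basis at t = 4:
L_0(4) = (2)·(1)/[(-1)·(-2)] = 1
L_1(4) = (3)·(1)/[(1)·(-1)] = -3
L_2(4) = (3)·(2)/[(2)·(1)] = 3
Sum: (-1)·(1) + (-5)·(-3) + (-13)·(3) = -25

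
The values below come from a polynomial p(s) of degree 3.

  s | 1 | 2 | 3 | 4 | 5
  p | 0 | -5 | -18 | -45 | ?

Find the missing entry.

The 4 known values determine p uniquely (degree ≤ 3).
L_0(5) = (3)·(2)·(1)/[(-1)·(-2)·(-3)] = -1
L_1(5) = (4)·(2)·(1)/[(1)·(-1)·(-2)] = 4
L_2(5) = (4)·(3)·(1)/[(2)·(1)·(-1)] = -6
L_3(5) = (4)·(3)·(2)/[(3)·(2)·(1)] = 4
Sum: 0 + (-5)·(4) + (-18)·(-6) + (-45)·(4) = -92

-92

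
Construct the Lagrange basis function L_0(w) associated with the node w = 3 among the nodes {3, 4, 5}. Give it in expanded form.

L_0(w) = (w - 4)(w - 5) / [(-1)·(-2)]
       = (w^2 - 9w + 20) / (2)

L_0(w) = (1/2)w^2 - (9/2)w + 10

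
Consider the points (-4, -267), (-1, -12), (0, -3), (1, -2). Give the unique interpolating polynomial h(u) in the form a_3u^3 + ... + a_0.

L_0(u) = (u + 1)u(u - 1) / [-60] = -(1/60)u^3 + (1/60)u
L_1(u) = (u + 4)u(u - 1) / [6] = (1/6)u^3 + (1/2)u^2 - (2/3)u
L_2(u) = (u + 4)(u + 1)(u - 1) / [-4] = -(1/4)u^3 - u^2 + (1/4)u + 1
L_3(u) = (u + 4)(u + 1)u / [10] = (1/10)u^3 + (1/2)u^2 + (2/5)u
h(u) = (-267)·L_0 + (-12)·L_1 + (-3)·L_2 + (-2)·L_3
  (-267)·L_0(u) = (89/20)u^3 - (89/20)u
  (-12)·L_1(u) = -2u^3 - 6u^2 + 8u
  (-3)·L_2(u) = (3/4)u^3 + 3u^2 - (3/4)u - 3
  (-2)·L_3(u) = -(1/5)u^3 - u^2 - (4/5)u
Adding term by term: 3u^3 - 4u^2 + 2u - 3

h(u) = 3u^3 - 4u^2 + 2u - 3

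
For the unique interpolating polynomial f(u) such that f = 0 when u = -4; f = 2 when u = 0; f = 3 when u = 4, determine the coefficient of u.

3/8

L_0(u) = u(u - 4) / [32] = (1/32)u^2 - (1/8)u
L_1(u) = (u + 4)(u - 4) / [-16] = -(1/16)u^2 + 1
L_2(u) = (u + 4)u / [32] = (1/32)u^2 + (1/8)u
f(u) = 0·L_0 + 2·L_1 + 3·L_2
Only the coefficient of u is needed; take it from each L_i and combine:
0·(-1/8) + 2·(0) + 3·(1/8) = 3/8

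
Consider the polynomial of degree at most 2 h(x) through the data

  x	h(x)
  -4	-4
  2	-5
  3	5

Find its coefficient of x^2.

61/42

L_0(x) = (x - 2)(x - 3) / [42] = (1/42)x^2 - (5/42)x + 1/7
L_1(x) = (x + 4)(x - 3) / [-6] = -(1/6)x^2 - (1/6)x + 2
L_2(x) = (x + 4)(x - 2) / [7] = (1/7)x^2 + (2/7)x - 8/7
h(x) = (-4)·L_0 + (-5)·L_1 + 5·L_2
Only the coefficient of x^2 is needed; take it from each L_i and combine:
(-4)·(1/42) + (-5)·(-1/6) + 5·(1/7) = 61/42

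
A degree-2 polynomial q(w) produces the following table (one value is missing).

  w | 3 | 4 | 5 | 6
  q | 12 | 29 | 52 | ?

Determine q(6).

The 3 known values determine q uniquely (degree ≤ 2).
L_0(6) = (2)·(1)/[(-1)·(-2)] = 1
L_1(6) = (3)·(1)/[(1)·(-1)] = -3
L_2(6) = (3)·(2)/[(2)·(1)] = 3
Sum: 12·(1) + 29·(-3) + 52·(3) = 81

81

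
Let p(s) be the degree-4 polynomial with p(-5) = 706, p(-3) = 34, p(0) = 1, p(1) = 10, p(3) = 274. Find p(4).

769

Evaluate each Lagrange basis at s = 4:
L_0(4) = (7)·(4)·(3)·(1)/[(-2)·(-5)·(-6)·(-8)] = 7/40
L_1(4) = (9)·(4)·(3)·(1)/[(2)·(-3)·(-4)·(-6)] = -3/4
L_2(4) = (9)·(7)·(3)·(1)/[(5)·(3)·(-1)·(-3)] = 21/5
L_3(4) = (9)·(7)·(4)·(1)/[(6)·(4)·(1)·(-2)] = -21/4
L_4(4) = (9)·(7)·(4)·(3)/[(8)·(6)·(3)·(2)] = 21/8
Sum: 706·(7/40) + 34·(-3/4) + 1·(21/5) + 10·(-21/4) + 274·(21/8) = 769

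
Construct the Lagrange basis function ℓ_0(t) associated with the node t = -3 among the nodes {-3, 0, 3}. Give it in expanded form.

ℓ_0(t) = (1/18)t^2 - (1/6)t

ℓ_0(t) = t(t - 3) / [(-3)·(-6)]
       = (t^2 - 3t) / (18)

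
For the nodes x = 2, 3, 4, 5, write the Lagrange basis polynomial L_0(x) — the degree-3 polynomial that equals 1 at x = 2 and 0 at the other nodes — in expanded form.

L_0(x) = (x - 3)(x - 4)(x - 5) / [(-1)·(-2)·(-3)]
       = (x^3 - 12x^2 + 47x - 60) / (-6)

L_0(x) = -(1/6)x^3 + 2x^2 - (47/6)x + 10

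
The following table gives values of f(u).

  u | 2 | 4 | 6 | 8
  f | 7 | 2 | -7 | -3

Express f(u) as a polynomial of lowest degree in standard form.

f(u) = (17/48)u^3 - (19/4)u^2 + (193/12)u - 9

L_0(u) = (u - 4)(u - 6)(u - 8) / [-48] = -(1/48)u^3 + (3/8)u^2 - (13/6)u + 4
L_1(u) = (u - 2)(u - 6)(u - 8) / [16] = (1/16)u^3 - u^2 + (19/4)u - 6
L_2(u) = (u - 2)(u - 4)(u - 8) / [-16] = -(1/16)u^3 + (7/8)u^2 - (7/2)u + 4
L_3(u) = (u - 2)(u - 4)(u - 6) / [48] = (1/48)u^3 - (1/4)u^2 + (11/12)u - 1
f(u) = 7·L_0 + 2·L_1 + (-7)·L_2 + (-3)·L_3
  7·L_0(u) = -(7/48)u^3 + (21/8)u^2 - (91/6)u + 28
  2·L_1(u) = (1/8)u^3 - 2u^2 + (19/2)u - 12
  (-7)·L_2(u) = (7/16)u^3 - (49/8)u^2 + (49/2)u - 28
  (-3)·L_3(u) = -(1/16)u^3 + (3/4)u^2 - (11/4)u + 3
Adding term by term: (17/48)u^3 - (19/4)u^2 + (193/12)u - 9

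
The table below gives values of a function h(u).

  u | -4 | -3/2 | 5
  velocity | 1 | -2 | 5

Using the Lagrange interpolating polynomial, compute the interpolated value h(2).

Evaluate each Lagrange basis at u = 2:
L_0(2) = (7/2)·(-3)/[(-5/2)·(-9)] = -7/15
L_1(2) = (6)·(-3)/[(5/2)·(-13/2)] = 72/65
L_2(2) = (6)·(7/2)/[(9)·(13/2)] = 14/39
Sum: 1·(-7/15) + (-2)·(72/65) + 5·(14/39) = -173/195

-173/195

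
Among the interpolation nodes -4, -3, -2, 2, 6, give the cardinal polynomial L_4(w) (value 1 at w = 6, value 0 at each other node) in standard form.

L_4(w) = (w + 4)(w + 3)(w + 2)(w - 2) / [(10)·(9)·(8)·(4)]
       = (w^4 + 7w^3 + 8w^2 - 28w - 48) / (2880)

L_4(w) = (1/2880)w^4 + (7/2880)w^3 + (1/360)w^2 - (7/720)w - 1/60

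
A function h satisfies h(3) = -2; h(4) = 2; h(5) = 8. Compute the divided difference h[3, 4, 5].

h[3,4] = (2 - (-2)) / (4 - 3) = 4
h[4,5] = (8 - 2) / (5 - 4) = 6
h[3,4,5] = (6 - 4) / (5 - 3) = 1

1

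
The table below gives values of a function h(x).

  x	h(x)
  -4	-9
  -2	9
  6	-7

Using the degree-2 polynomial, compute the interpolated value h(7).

-189/10

Evaluate each Lagrange basis at x = 7:
L_0(7) = (9)·(1)/[(-2)·(-10)] = 9/20
L_1(7) = (11)·(1)/[(2)·(-8)] = -11/16
L_2(7) = (11)·(9)/[(10)·(8)] = 99/80
Sum: (-9)·(9/20) + 9·(-11/16) + (-7)·(99/80) = -189/10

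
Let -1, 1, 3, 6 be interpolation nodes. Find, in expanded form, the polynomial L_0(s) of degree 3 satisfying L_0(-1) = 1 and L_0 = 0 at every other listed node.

L_0(s) = -(1/56)s^3 + (5/28)s^2 - (27/56)s + 9/28

L_0(s) = (s - 1)(s - 3)(s - 6) / [(-2)·(-4)·(-7)]
       = (s^3 - 10s^2 + 27s - 18) / (-56)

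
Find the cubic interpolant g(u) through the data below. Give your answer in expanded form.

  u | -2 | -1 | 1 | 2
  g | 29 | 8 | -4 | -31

g(u) = -3u^3 - u^2 - 3u + 3

L_0(u) = (u + 1)(u - 1)(u - 2) / [-12] = -(1/12)u^3 + (1/6)u^2 + (1/12)u - 1/6
L_1(u) = (u + 2)(u - 1)(u - 2) / [6] = (1/6)u^3 - (1/6)u^2 - (2/3)u + 2/3
L_2(u) = (u + 2)(u + 1)(u - 2) / [-6] = -(1/6)u^3 - (1/6)u^2 + (2/3)u + 2/3
L_3(u) = (u + 2)(u + 1)(u - 1) / [12] = (1/12)u^3 + (1/6)u^2 - (1/12)u - 1/6
g(u) = 29·L_0 + 8·L_1 + (-4)·L_2 + (-31)·L_3
  29·L_0(u) = -(29/12)u^3 + (29/6)u^2 + (29/12)u - 29/6
  8·L_1(u) = (4/3)u^3 - (4/3)u^2 - (16/3)u + 16/3
  (-4)·L_2(u) = (2/3)u^3 + (2/3)u^2 - (8/3)u - 8/3
  (-31)·L_3(u) = -(31/12)u^3 - (31/6)u^2 + (31/12)u + 31/6
Adding term by term: -3u^3 - u^2 - 3u + 3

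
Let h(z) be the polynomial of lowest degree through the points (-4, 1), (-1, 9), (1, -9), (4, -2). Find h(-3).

Using Newton's divided-difference form:
h[-4,-1] = (9 - 1) / (-1 - (-4)) = 8/3
h[-1,1] = (-9 - 9) / (1 - (-1)) = -9
h[1,4] = (-2 - (-9)) / (4 - 1) = 7/3
h[-4,-1,1] = (-9 - 8/3) / (1 - (-4)) = -7/3
h[-1,1,4] = (7/3 - (-9)) / (4 - (-1)) = 34/15
h[-4,-1,1,4] = (34/15 - (-7/3)) / (4 - (-4)) = 23/40
h(-3) = 1 + (8/3)·(1) + (-7/3)·(1)·(-2) + (23/40)·(1)·(-2)·(-4) = 194/15

194/15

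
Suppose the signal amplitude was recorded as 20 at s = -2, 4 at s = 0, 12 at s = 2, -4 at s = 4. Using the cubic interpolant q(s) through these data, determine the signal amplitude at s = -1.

Using Newton's divided-difference form:
q[-2,0] = (4 - 20) / (0 - (-2)) = -8
q[0,2] = (12 - 4) / (2 - 0) = 4
q[2,4] = (-4 - 12) / (4 - 2) = -8
q[-2,0,2] = (4 - (-8)) / (2 - (-2)) = 3
q[0,2,4] = (-8 - 4) / (4 - 0) = -3
q[-2,0,2,4] = (-3 - 3) / (4 - (-2)) = -1
q(-1) = 20 + (-8)·(1) + 3·(1)·(-1) + (-1)·(1)·(-1)·(-3) = 6

6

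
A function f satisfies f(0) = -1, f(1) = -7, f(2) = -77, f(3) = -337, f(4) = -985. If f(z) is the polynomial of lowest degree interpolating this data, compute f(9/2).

-24577/16

L_0(9/2) = (7/2)·(5/2)·(3/2)·(1/2)/[(-1)·(-2)·(-3)·(-4)] = 35/128
L_1(9/2) = (9/2)·(5/2)·(3/2)·(1/2)/[(1)·(-1)·(-2)·(-3)] = -45/32
L_2(9/2) = (9/2)·(7/2)·(3/2)·(1/2)/[(2)·(1)·(-1)·(-2)] = 189/64
L_3(9/2) = (9/2)·(7/2)·(5/2)·(1/2)/[(3)·(2)·(1)·(-1)] = -105/32
L_4(9/2) = (9/2)·(7/2)·(5/2)·(3/2)/[(4)·(3)·(2)·(1)] = 315/128
Sum: (-1)·(35/128) + (-7)·(-45/32) + (-77)·(189/64) + (-337)·(-105/32) + (-985)·(315/128) = -24577/16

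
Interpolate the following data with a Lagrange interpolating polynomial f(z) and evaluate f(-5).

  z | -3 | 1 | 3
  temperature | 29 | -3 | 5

69

Evaluate each Lagrange basis at z = -5:
L_0(-5) = (-6)·(-8)/[(-4)·(-6)] = 2
L_1(-5) = (-2)·(-8)/[(4)·(-2)] = -2
L_2(-5) = (-2)·(-6)/[(6)·(2)] = 1
Sum: 29·(2) + (-3)·(-2) + 5·(1) = 69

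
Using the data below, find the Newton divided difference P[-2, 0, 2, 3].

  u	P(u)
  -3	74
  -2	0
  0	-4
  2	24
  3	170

8

P[-2,0] = (-4 - 0) / (0 - (-2)) = -2
P[0,2] = (24 - (-4)) / (2 - 0) = 14
P[2,3] = (170 - 24) / (3 - 2) = 146
P[-2,0,2] = (14 - (-2)) / (2 - (-2)) = 4
P[0,2,3] = (146 - 14) / (3 - 0) = 44
P[-2,0,2,3] = (44 - 4) / (3 - (-2)) = 8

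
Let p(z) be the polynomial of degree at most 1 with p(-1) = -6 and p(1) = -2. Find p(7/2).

3

L_0(7/2) = (5/2)/[(-2)] = -5/4
L_1(7/2) = (9/2)/[(2)] = 9/4
Sum: (-6)·(-5/4) + (-2)·(9/4) = 3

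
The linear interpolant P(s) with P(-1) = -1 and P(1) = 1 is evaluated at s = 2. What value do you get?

2

L_0(2) = (1)/[(-2)] = -1/2
L_1(2) = (3)/[(2)] = 3/2
Sum: (-1)·(-1/2) + 1·(3/2) = 2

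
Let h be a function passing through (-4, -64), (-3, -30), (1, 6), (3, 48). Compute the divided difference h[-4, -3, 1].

h[-4,-3] = (-30 - (-64)) / (-3 - (-4)) = 34
h[-3,1] = (6 - (-30)) / (1 - (-3)) = 9
h[-4,-3,1] = (9 - 34) / (1 - (-4)) = -5

-5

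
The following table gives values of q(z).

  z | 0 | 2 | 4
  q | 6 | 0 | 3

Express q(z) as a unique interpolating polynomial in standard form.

q(z) = (9/8)z^2 - (21/4)z + 6

Newton's divided differences:
q[0,2] = (0 - 6) / (2 - 0) = -3
q[2,4] = (3 - 0) / (4 - 2) = 3/2
q[0,2,4] = (3/2 - (-3)) / (4 - 0) = 9/8
q(z) = 6 + (-3)·z + (9/8)·z(z - 2)
Expanding: q(z) = (9/8)z^2 - (21/4)z + 6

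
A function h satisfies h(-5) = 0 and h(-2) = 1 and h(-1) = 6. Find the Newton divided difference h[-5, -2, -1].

h[-5,-2] = (1 - 0) / (-2 - (-5)) = 1/3
h[-2,-1] = (6 - 1) / (-1 - (-2)) = 5
h[-5,-2,-1] = (5 - 1/3) / (-1 - (-5)) = 7/6

7/6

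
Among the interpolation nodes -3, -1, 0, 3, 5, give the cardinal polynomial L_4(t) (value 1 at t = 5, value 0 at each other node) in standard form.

L_4(t) = (1/480)t^4 + (1/480)t^3 - (3/160)t^2 - (3/160)t

L_4(t) = (t + 3)(t + 1)t(t - 3) / [(8)·(6)·(5)·(2)]
       = (t^4 + t^3 - 9t^2 - 9t) / (480)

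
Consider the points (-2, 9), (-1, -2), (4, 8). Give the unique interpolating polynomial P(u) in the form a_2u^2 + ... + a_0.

P(u) = (13/6)u^2 - (9/2)u - 26/3

L_0(u) = (u + 1)(u - 4) / [6] = (1/6)u^2 - (1/2)u - 2/3
L_1(u) = (u + 2)(u - 4) / [-5] = -(1/5)u^2 + (2/5)u + 8/5
L_2(u) = (u + 2)(u + 1) / [30] = (1/30)u^2 + (1/10)u + 1/15
P(u) = 9·L_0 + (-2)·L_1 + 8·L_2
  9·L_0(u) = (3/2)u^2 - (9/2)u - 6
  (-2)·L_1(u) = (2/5)u^2 - (4/5)u - 16/5
  8·L_2(u) = (4/15)u^2 + (4/5)u + 8/15
Adding term by term: (13/6)u^2 - (9/2)u - 26/3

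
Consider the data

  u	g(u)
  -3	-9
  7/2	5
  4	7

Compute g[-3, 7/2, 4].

24/91

g[-3,7/2] = (5 - (-9)) / (7/2 - (-3)) = 28/13
g[7/2,4] = (7 - 5) / (4 - 7/2) = 4
g[-3,7/2,4] = (4 - 28/13) / (4 - (-3)) = 24/91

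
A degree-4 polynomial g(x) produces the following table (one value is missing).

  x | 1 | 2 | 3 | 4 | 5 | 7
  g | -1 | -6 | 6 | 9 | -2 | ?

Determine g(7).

The 5 known values determine g uniquely (degree ≤ 4).
L_0(7) = (5)·(4)·(3)·(2)/[(-1)·(-2)·(-3)·(-4)] = 5
L_1(7) = (6)·(4)·(3)·(2)/[(1)·(-1)·(-2)·(-3)] = -24
L_2(7) = (6)·(5)·(3)·(2)/[(2)·(1)·(-1)·(-2)] = 45
L_3(7) = (6)·(5)·(4)·(2)/[(3)·(2)·(1)·(-1)] = -40
L_4(7) = (6)·(5)·(4)·(3)/[(4)·(3)·(2)·(1)] = 15
Sum: (-1)·(5) + (-6)·(-24) + 6·(45) + 9·(-40) + (-2)·(15) = 19

19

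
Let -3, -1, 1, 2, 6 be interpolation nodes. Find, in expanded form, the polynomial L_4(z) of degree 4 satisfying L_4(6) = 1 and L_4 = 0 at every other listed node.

L_4(z) = (1/1260)z^4 + (1/1260)z^3 - (1/180)z^2 - (1/1260)z + 1/210

L_4(z) = (z + 3)(z + 1)(z - 1)(z - 2) / [(9)·(7)·(5)·(4)]
       = (z^4 + z^3 - 7z^2 - z + 6) / (1260)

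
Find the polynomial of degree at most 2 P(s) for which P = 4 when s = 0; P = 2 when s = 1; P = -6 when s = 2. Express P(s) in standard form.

Newton's divided differences:
P[0,1] = (2 - 4) / (1 - 0) = -2
P[1,2] = (-6 - 2) / (2 - 1) = -8
P[0,1,2] = (-8 - (-2)) / (2 - 0) = -3
P(s) = 4 + (-2)·s + (-3)·s(s - 1)
Expanding: P(s) = -3s^2 + s + 4

P(s) = -3s^2 + s + 4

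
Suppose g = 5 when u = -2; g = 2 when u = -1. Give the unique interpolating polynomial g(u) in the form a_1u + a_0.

g(u) = -3u - 1

L_0(u) = (u + 1) / [-1] = -u - 1
L_1(u) = (u + 2) / [1] = u + 2
g(u) = 5·L_0 + 2·L_1
  5·L_0(u) = -5u - 5
  2·L_1(u) = 2u + 4
Adding term by term: -3u - 1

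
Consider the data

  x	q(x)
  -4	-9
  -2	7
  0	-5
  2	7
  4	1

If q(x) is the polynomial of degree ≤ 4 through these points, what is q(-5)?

-4445/64

Evaluate each Lagrange basis at x = -5:
L_0(-5) = (-3)·(-5)·(-7)·(-9)/[(-2)·(-4)·(-6)·(-8)] = 315/128
L_1(-5) = (-1)·(-5)·(-7)·(-9)/[(2)·(-2)·(-4)·(-6)] = -105/32
L_2(-5) = (-1)·(-3)·(-7)·(-9)/[(4)·(2)·(-2)·(-4)] = 189/64
L_3(-5) = (-1)·(-3)·(-5)·(-9)/[(6)·(4)·(2)·(-2)] = -45/32
L_4(-5) = (-1)·(-3)·(-5)·(-7)/[(8)·(6)·(4)·(2)] = 35/128
Sum: (-9)·(315/128) + 7·(-105/32) + (-5)·(189/64) + 7·(-45/32) + 1·(35/128) = -4445/64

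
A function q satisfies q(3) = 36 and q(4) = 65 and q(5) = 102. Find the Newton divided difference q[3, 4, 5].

4

q[3,4] = (65 - 36) / (4 - 3) = 29
q[4,5] = (102 - 65) / (5 - 4) = 37
q[3,4,5] = (37 - 29) / (5 - 3) = 4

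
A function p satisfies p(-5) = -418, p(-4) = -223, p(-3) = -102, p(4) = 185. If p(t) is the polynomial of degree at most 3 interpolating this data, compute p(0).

Using Newton's divided-difference form:
p[-5,-4] = (-223 - (-418)) / (-4 - (-5)) = 195
p[-4,-3] = (-102 - (-223)) / (-3 - (-4)) = 121
p[-3,4] = (185 - (-102)) / (4 - (-3)) = 41
p[-5,-4,-3] = (121 - 195) / (-3 - (-5)) = -37
p[-4,-3,4] = (41 - 121) / (4 - (-4)) = -10
p[-5,-4,-3,4] = (-10 - (-37)) / (4 - (-5)) = 3
p(0) = -418 + 195·(5) + (-37)·(5)·(4) + 3·(5)·(4)·(3) = -3

-3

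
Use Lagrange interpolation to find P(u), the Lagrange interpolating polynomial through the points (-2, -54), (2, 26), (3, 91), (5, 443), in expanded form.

L_0(u) = (u - 2)(u - 3)(u - 5) / [-140] = -(1/140)u^3 + (1/14)u^2 - (31/140)u + 3/14
L_1(u) = (u + 2)(u - 3)(u - 5) / [12] = (1/12)u^3 - (1/2)u^2 - (1/12)u + 5/2
L_2(u) = (u + 2)(u - 2)(u - 5) / [-10] = -(1/10)u^3 + (1/2)u^2 + (2/5)u - 2
L_3(u) = (u + 2)(u - 2)(u - 3) / [42] = (1/42)u^3 - (1/14)u^2 - (2/21)u + 2/7
P(u) = (-54)·L_0 + 26·L_1 + 91·L_2 + 443·L_3
  (-54)·L_0(u) = (27/70)u^3 - (27/7)u^2 + (837/70)u - 81/7
  26·L_1(u) = (13/6)u^3 - 13u^2 - (13/6)u + 65
  91·L_2(u) = -(91/10)u^3 + (91/2)u^2 + (182/5)u - 182
  443·L_3(u) = (443/42)u^3 - (443/14)u^2 - (886/21)u + 886/7
Adding term by term: 4u^3 - 3u^2 + 4u - 2

P(u) = 4u^3 - 3u^2 + 4u - 2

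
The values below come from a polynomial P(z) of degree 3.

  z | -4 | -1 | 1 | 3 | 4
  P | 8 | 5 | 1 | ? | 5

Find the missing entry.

22/15

The 4 known values determine P uniquely (degree ≤ 3).
L_0(3) = (4)·(2)·(-1)/[(-3)·(-5)·(-8)] = 1/15
L_1(3) = (7)·(2)·(-1)/[(3)·(-2)·(-5)] = -7/15
L_2(3) = (7)·(4)·(-1)/[(5)·(2)·(-3)] = 14/15
L_3(3) = (7)·(4)·(2)/[(8)·(5)·(3)] = 7/15
Sum: 8·(1/15) + 5·(-7/15) + 1·(14/15) + 5·(7/15) = 22/15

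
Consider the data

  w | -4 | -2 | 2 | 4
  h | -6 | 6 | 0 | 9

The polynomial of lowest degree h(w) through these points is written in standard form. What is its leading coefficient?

9/32

L_0(w) = (w + 2)(w - 2)(w - 4) / [-96] = -(1/96)w^3 + (1/24)w^2 + (1/24)w - 1/6
L_1(w) = (w + 4)(w - 2)(w - 4) / [48] = (1/48)w^3 - (1/24)w^2 - (1/3)w + 2/3
L_2(w) = (w + 4)(w + 2)(w - 4) / [-48] = -(1/48)w^3 - (1/24)w^2 + (1/3)w + 2/3
L_3(w) = (w + 4)(w + 2)(w - 2) / [96] = (1/96)w^3 + (1/24)w^2 - (1/24)w - 1/6
h(w) = (-6)·L_0 + 6·L_1 + 0·L_2 + 9·L_3
Only the coefficient of w^3 is needed; take it from each L_i and combine:
(-6)·(-1/96) + 6·(1/48) + 0·(-1/48) + 9·(1/96) = 9/32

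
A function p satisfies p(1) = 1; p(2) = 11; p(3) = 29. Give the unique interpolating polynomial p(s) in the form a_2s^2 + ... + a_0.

Build the Lagrange basis polynomials:
L_0(s) = (s - 2)(s - 3) / [2] = (1/2)s^2 - (5/2)s + 3
L_1(s) = (s - 1)(s - 3) / [-1] = -s^2 + 4s - 3
L_2(s) = (s - 1)(s - 2) / [2] = (1/2)s^2 - (3/2)s + 1
p(s) = 1·L_0 + 11·L_1 + 29·L_2
  1·L_0(s) = (1/2)s^2 - (5/2)s + 3
  11·L_1(s) = -11s^2 + 44s - 33
  29·L_2(s) = (29/2)s^2 - (87/2)s + 29
Adding term by term: 4s^2 - 2s - 1

p(s) = 4s^2 - 2s - 1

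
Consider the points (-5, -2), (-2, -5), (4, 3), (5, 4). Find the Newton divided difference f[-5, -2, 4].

f[-5,-2] = (-5 - (-2)) / (-2 - (-5)) = -1
f[-2,4] = (3 - (-5)) / (4 - (-2)) = 4/3
f[-5,-2,4] = (4/3 - (-1)) / (4 - (-5)) = 7/27

7/27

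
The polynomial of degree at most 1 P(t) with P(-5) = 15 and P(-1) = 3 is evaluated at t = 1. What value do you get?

-3

Evaluate each Lagrange basis at t = 1:
L_0(1) = (2)/[(-4)] = -1/2
L_1(1) = (6)/[(4)] = 3/2
Sum: 15·(-1/2) + 3·(3/2) = -3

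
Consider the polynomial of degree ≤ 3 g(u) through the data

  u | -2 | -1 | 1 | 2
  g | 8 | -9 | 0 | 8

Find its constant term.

Build the Lagrange basis polynomials:
L_0(u) = (u + 1)(u - 1)(u - 2) / [-12] = -(1/12)u^3 + (1/6)u^2 + (1/12)u - 1/6
L_1(u) = (u + 2)(u - 1)(u - 2) / [6] = (1/6)u^3 - (1/6)u^2 - (2/3)u + 2/3
L_2(u) = (u + 2)(u + 1)(u - 2) / [-6] = -(1/6)u^3 - (1/6)u^2 + (2/3)u + 2/3
L_3(u) = (u + 2)(u + 1)(u - 1) / [12] = (1/12)u^3 + (1/6)u^2 - (1/12)u - 1/6
g(u) = 8·L_0 + (-9)·L_1 + 0·L_2 + 8·L_3
Only the constant term is needed; take it from each L_i and combine:
8·(-1/6) + (-9)·(2/3) + 0·(2/3) + 8·(-1/6) = -26/3

-26/3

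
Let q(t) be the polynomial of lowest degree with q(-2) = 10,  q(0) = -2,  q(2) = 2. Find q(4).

L_0(4) = (4)·(2)/[(-2)·(-4)] = 1
L_1(4) = (6)·(2)/[(2)·(-2)] = -3
L_2(4) = (6)·(4)/[(4)·(2)] = 3
Sum: 10·(1) + (-2)·(-3) + 2·(3) = 22

22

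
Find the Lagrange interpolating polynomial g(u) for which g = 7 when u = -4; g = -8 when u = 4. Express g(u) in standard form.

g(u) = -(15/8)u - 1/2

L_0(u) = (u - 4) / [-8] = -(1/8)u + 1/2
L_1(u) = (u + 4) / [8] = (1/8)u + 1/2
g(u) = 7·L_0 + (-8)·L_1
  7·L_0(u) = -(7/8)u + 7/2
  (-8)·L_1(u) = -u - 4
Adding term by term: -(15/8)u - 1/2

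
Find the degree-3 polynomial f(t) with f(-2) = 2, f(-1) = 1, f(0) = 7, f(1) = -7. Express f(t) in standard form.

f(t) = -(9/2)t^3 - 10t^2 + (1/2)t + 7

Build the Lagrange basis polynomials:
L_0(t) = (t + 1)t(t - 1) / [-6] = -(1/6)t^3 + (1/6)t
L_1(t) = (t + 2)t(t - 1) / [2] = (1/2)t^3 + (1/2)t^2 - t
L_2(t) = (t + 2)(t + 1)(t - 1) / [-2] = -(1/2)t^3 - t^2 + (1/2)t + 1
L_3(t) = (t + 2)(t + 1)t / [6] = (1/6)t^3 + (1/2)t^2 + (1/3)t
f(t) = 2·L_0 + 1·L_1 + 7·L_2 + (-7)·L_3
  2·L_0(t) = -(1/3)t^3 + (1/3)t
  1·L_1(t) = (1/2)t^3 + (1/2)t^2 - t
  7·L_2(t) = -(7/2)t^3 - 7t^2 + (7/2)t + 7
  (-7)·L_3(t) = -(7/6)t^3 - (7/2)t^2 - (7/3)t
Adding term by term: -(9/2)t^3 - 10t^2 + (1/2)t + 7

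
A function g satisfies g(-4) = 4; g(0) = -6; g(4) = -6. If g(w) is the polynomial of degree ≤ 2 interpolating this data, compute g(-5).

129/16

Evaluate each Lagrange basis at w = -5:
L_0(-5) = (-5)·(-9)/[(-4)·(-8)] = 45/32
L_1(-5) = (-1)·(-9)/[(4)·(-4)] = -9/16
L_2(-5) = (-1)·(-5)/[(8)·(4)] = 5/32
Sum: 4·(45/32) + (-6)·(-9/16) + (-6)·(5/32) = 129/16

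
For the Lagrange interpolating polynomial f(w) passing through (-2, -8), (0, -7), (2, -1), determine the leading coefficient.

The leading coefficient equals the top divided difference f[-2,0,2].
f[-2,0] = (-7 - (-8)) / (0 - (-2)) = 1/2
f[0,2] = (-1 - (-7)) / (2 - 0) = 3
f[-2,0,2] = (3 - 1/2) / (2 - (-2)) = 5/8

5/8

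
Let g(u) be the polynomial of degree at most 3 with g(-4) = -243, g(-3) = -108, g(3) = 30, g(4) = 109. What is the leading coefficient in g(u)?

3

The leading coefficient equals the top divided difference g[-4,-3,3,4].
g[-4,-3] = (-108 - (-243)) / (-3 - (-4)) = 135
g[-3,3] = (30 - (-108)) / (3 - (-3)) = 23
g[3,4] = (109 - 30) / (4 - 3) = 79
g[-4,-3,3] = (23 - 135) / (3 - (-4)) = -16
g[-3,3,4] = (79 - 23) / (4 - (-3)) = 8
g[-4,-3,3,4] = (8 - (-16)) / (4 - (-4)) = 3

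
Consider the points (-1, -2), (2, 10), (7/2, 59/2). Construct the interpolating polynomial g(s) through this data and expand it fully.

Newton's divided differences:
g[-1,2] = (10 - (-2)) / (2 - (-1)) = 4
g[2,7/2] = (59/2 - 10) / (7/2 - 2) = 13
g[-1,2,7/2] = (13 - 4) / (7/2 - (-1)) = 2
g(s) = -2 + 4·(s + 1) + 2·(s + 1)(s - 2)
Expanding: g(s) = 2s^2 + 2s - 2

g(s) = 2s^2 + 2s - 2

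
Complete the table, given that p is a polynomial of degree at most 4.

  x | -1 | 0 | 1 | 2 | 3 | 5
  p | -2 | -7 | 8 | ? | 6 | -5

The 5 known values determine p uniquely (degree ≤ 4).
L_0(2) = (2)·(1)·(-1)·(-3)/[(-1)·(-2)·(-4)·(-6)] = 1/8
L_1(2) = (3)·(1)·(-1)·(-3)/[(1)·(-1)·(-3)·(-5)] = -3/5
L_2(2) = (3)·(2)·(-1)·(-3)/[(2)·(1)·(-2)·(-4)] = 9/8
L_3(2) = (3)·(2)·(1)·(-3)/[(4)·(3)·(2)·(-2)] = 3/8
L_4(2) = (3)·(2)·(1)·(-1)/[(6)·(5)·(4)·(2)] = -1/40
Sum: (-2)·(1/8) + (-7)·(-3/5) + 8·(9/8) + 6·(3/8) + (-5)·(-1/40) = 613/40

613/40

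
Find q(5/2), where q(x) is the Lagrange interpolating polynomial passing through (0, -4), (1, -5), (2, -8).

-41/4

L_0(5/2) = (3/2)·(1/2)/[(-1)·(-2)] = 3/8
L_1(5/2) = (5/2)·(1/2)/[(1)·(-1)] = -5/4
L_2(5/2) = (5/2)·(3/2)/[(2)·(1)] = 15/8
Sum: (-4)·(3/8) + (-5)·(-5/4) + (-8)·(15/8) = -41/4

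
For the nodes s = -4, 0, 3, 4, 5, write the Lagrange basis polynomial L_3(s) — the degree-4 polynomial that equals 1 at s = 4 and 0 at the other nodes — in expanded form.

L_3(s) = (s + 4)s(s - 3)(s - 5) / [(8)·(4)·(1)·(-1)]
       = (s^4 - 4s^3 - 17s^2 + 60s) / (-32)

L_3(s) = -(1/32)s^4 + (1/8)s^3 + (17/32)s^2 - (15/8)s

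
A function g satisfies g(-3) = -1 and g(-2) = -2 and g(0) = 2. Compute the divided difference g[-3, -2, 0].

g[-3,-2] = (-2 - (-1)) / (-2 - (-3)) = -1
g[-2,0] = (2 - (-2)) / (0 - (-2)) = 2
g[-3,-2,0] = (2 - (-1)) / (0 - (-3)) = 1

1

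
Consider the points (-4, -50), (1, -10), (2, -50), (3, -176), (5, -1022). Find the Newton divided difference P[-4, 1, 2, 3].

P[-4,1] = (-10 - (-50)) / (1 - (-4)) = 8
P[1,2] = (-50 - (-10)) / (2 - 1) = -40
P[2,3] = (-176 - (-50)) / (3 - 2) = -126
P[-4,1,2] = (-40 - 8) / (2 - (-4)) = -8
P[1,2,3] = (-126 - (-40)) / (3 - 1) = -43
P[-4,1,2,3] = (-43 - (-8)) / (3 - (-4)) = -5

-5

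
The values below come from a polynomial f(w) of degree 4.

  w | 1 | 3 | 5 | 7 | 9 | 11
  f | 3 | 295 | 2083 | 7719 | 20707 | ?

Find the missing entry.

The 5 known values determine f uniquely (degree ≤ 4).
Evaluate each Lagrange basis at w = 11:
L_0(11) = (8)·(6)·(4)·(2)/[(-2)·(-4)·(-6)·(-8)] = 1
L_1(11) = (10)·(6)·(4)·(2)/[(2)·(-2)·(-4)·(-6)] = -5
L_2(11) = (10)·(8)·(4)·(2)/[(4)·(2)·(-2)·(-4)] = 10
L_3(11) = (10)·(8)·(6)·(2)/[(6)·(4)·(2)·(-2)] = -10
L_4(11) = (10)·(8)·(6)·(4)/[(8)·(6)·(4)·(2)] = 5
Sum: 3·(1) + 295·(-5) + 2083·(10) + 7719·(-10) + 20707·(5) = 45703

45703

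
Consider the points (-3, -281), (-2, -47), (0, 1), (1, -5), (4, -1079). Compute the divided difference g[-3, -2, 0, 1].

g[-3,-2] = (-47 - (-281)) / (-2 - (-3)) = 234
g[-2,0] = (1 - (-47)) / (0 - (-2)) = 24
g[0,1] = (-5 - 1) / (1 - 0) = -6
g[-3,-2,0] = (24 - 234) / (0 - (-3)) = -70
g[-2,0,1] = (-6 - 24) / (1 - (-2)) = -10
g[-3,-2,0,1] = (-10 - (-70)) / (1 - (-3)) = 15

15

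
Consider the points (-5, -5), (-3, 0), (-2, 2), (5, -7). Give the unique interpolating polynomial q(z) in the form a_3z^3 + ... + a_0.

Build the Lagrange basis polynomials:
L_0(z) = (z + 3)(z + 2)(z - 5) / [-60] = -(1/60)z^3 + (19/60)z + 1/2
L_1(z) = (z + 5)(z + 2)(z - 5) / [16] = (1/16)z^3 + (1/8)z^2 - (25/16)z - 25/8
L_2(z) = (z + 5)(z + 3)(z - 5) / [-21] = -(1/21)z^3 - (1/7)z^2 + (25/21)z + 25/7
L_3(z) = (z + 5)(z + 3)(z + 2) / [560] = (1/560)z^3 + (1/56)z^2 + (31/560)z + 3/56
q(z) = (-5)·L_0 + 0·L_1 + 2·L_2 + (-7)·L_3
  (-5)·L_0(z) = (1/12)z^3 - (19/12)z - 5/2
  0·L_1(z) = 0
  2·L_2(z) = -(2/21)z^3 - (2/7)z^2 + (50/21)z + 50/7
  (-7)·L_3(z) = -(1/80)z^3 - (1/8)z^2 - (31/80)z - 3/8
Adding term by term: -(41/1680)z^3 - (23/56)z^2 + (689/1680)z + 239/56

q(z) = -(41/1680)z^3 - (23/56)z^2 + (689/1680)z + 239/56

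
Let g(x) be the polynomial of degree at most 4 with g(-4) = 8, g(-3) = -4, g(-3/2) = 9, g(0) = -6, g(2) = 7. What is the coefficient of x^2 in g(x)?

Build the Lagrange basis polynomials:
L_0(x) = (x + 3)(x + 3/2)x(x - 2) / [60] = (1/60)x^4 + (1/24)x^3 - (3/40)x^2 - (3/20)x
L_1(x) = (x + 4)(x + 3/2)x(x - 2) / [-45/2] = -(2/45)x^4 - (7/45)x^3 + (2/9)x^2 + (8/15)x
L_2(x) = (x + 4)(x + 3)x(x - 2) / [315/16] = (16/315)x^4 + (16/63)x^3 - (32/315)x^2 - (128/105)x
L_3(x) = (x + 4)(x + 3)(x + 3/2)(x - 2) / [-36] = -(1/36)x^4 - (13/72)x^3 - (11/72)x^2 + (3/4)x + 1
L_4(x) = (x + 4)(x + 3)(x + 3/2)x / [210] = (1/210)x^4 + (17/420)x^3 + (3/28)x^2 + (3/35)x
g(x) = 8·L_0 + (-4)·L_1 + 9·L_2 + (-6)·L_3 + 7·L_4
Only the coefficient of x^2 is needed; take it from each L_i and combine:
8·(-3/40) + (-4)·(2/9) + 9·(-32/315) + (-6)·(-11/72) + 7·(3/28) = -232/315

-232/315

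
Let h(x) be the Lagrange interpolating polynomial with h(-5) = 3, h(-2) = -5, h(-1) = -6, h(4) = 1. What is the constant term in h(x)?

Build the Lagrange basis polynomials:
L_0(x) = (x + 2)(x + 1)(x - 4) / [-108] = -(1/108)x^3 + (1/108)x^2 + (5/54)x + 2/27
L_1(x) = (x + 5)(x + 1)(x - 4) / [18] = (1/18)x^3 + (1/9)x^2 - (19/18)x - 10/9
L_2(x) = (x + 5)(x + 2)(x - 4) / [-20] = -(1/20)x^3 - (3/20)x^2 + (9/10)x + 2
L_3(x) = (x + 5)(x + 2)(x + 1) / [270] = (1/270)x^3 + (4/135)x^2 + (17/270)x + 1/27
h(x) = 3·L_0 + (-5)·L_1 + (-6)·L_2 + 1·L_3
Only the constant term is needed; take it from each L_i and combine:
3·(2/27) + (-5)·(-10/9) + (-6)·(2) + 1·(1/27) = -167/27

-167/27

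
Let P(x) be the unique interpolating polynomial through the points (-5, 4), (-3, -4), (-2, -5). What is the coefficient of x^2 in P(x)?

1

Build the Lagrange basis polynomials:
L_0(x) = (x + 3)(x + 2) / [6] = (1/6)x^2 + (5/6)x + 1
L_1(x) = (x + 5)(x + 2) / [-2] = -(1/2)x^2 - (7/2)x - 5
L_2(x) = (x + 5)(x + 3) / [3] = (1/3)x^2 + (8/3)x + 5
P(x) = 4·L_0 + (-4)·L_1 + (-5)·L_2
Only the coefficient of x^2 is needed; take it from each L_i and combine:
4·(1/6) + (-4)·(-1/2) + (-5)·(1/3) = 1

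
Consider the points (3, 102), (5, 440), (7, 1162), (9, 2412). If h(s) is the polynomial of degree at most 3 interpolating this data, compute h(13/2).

7501/8

L_0(13/2) = (3/2)·(-1/2)·(-5/2)/[(-2)·(-4)·(-6)] = -5/128
L_1(13/2) = (7/2)·(-1/2)·(-5/2)/[(2)·(-2)·(-4)] = 35/128
L_2(13/2) = (7/2)·(3/2)·(-5/2)/[(4)·(2)·(-2)] = 105/128
L_3(13/2) = (7/2)·(3/2)·(-1/2)/[(6)·(4)·(2)] = -7/128
Sum: 102·(-5/128) + 440·(35/128) + 1162·(105/128) + 2412·(-7/128) = 7501/8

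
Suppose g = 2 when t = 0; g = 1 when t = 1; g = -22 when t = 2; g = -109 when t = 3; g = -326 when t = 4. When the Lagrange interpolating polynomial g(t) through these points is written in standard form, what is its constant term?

Build the Lagrange basis polynomials:
L_0(t) = (t - 1)(t - 2)(t - 3)(t - 4) / [24] = (1/24)t^4 - (5/12)t^3 + (35/24)t^2 - (25/12)t + 1
L_1(t) = t(t - 2)(t - 3)(t - 4) / [-6] = -(1/6)t^4 + (3/2)t^3 - (13/3)t^2 + 4t
L_2(t) = t(t - 1)(t - 3)(t - 4) / [4] = (1/4)t^4 - 2t^3 + (19/4)t^2 - 3t
L_3(t) = t(t - 1)(t - 2)(t - 4) / [-6] = -(1/6)t^4 + (7/6)t^3 - (7/3)t^2 + (4/3)t
L_4(t) = t(t - 1)(t - 2)(t - 3) / [24] = (1/24)t^4 - (1/4)t^3 + (11/24)t^2 - (1/4)t
g(t) = 2·L_0 + 1·L_1 + (-22)·L_2 + (-109)·L_3 + (-326)·L_4
Only the constant term is needed; take it from each L_i and combine:
2·(1) + 1·(0) + (-22)·(0) + (-109)·(0) + (-326)·(0) = 2

2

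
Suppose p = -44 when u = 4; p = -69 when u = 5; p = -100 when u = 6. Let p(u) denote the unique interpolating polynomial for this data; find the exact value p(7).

Using Newton's divided-difference form:
p[4,5] = (-69 - (-44)) / (5 - 4) = -25
p[5,6] = (-100 - (-69)) / (6 - 5) = -31
p[4,5,6] = (-31 - (-25)) / (6 - 4) = -3
p(7) = -44 + (-25)·(3) + (-3)·(3)·(2) = -137

-137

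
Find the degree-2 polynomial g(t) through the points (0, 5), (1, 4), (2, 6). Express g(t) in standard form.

Build the Lagrange basis polynomials:
L_0(t) = (t - 1)(t - 2) / [2] = (1/2)t^2 - (3/2)t + 1
L_1(t) = t(t - 2) / [-1] = -t^2 + 2t
L_2(t) = t(t - 1) / [2] = (1/2)t^2 - (1/2)t
g(t) = 5·L_0 + 4·L_1 + 6·L_2
  5·L_0(t) = (5/2)t^2 - (15/2)t + 5
  4·L_1(t) = -4t^2 + 8t
  6·L_2(t) = 3t^2 - 3t
Adding term by term: (3/2)t^2 - (5/2)t + 5

g(t) = (3/2)t^2 - (5/2)t + 5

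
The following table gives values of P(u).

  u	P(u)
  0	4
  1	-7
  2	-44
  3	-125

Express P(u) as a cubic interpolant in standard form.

Newton's divided differences:
P[0,1] = (-7 - 4) / (1 - 0) = -11
P[1,2] = (-44 - (-7)) / (2 - 1) = -37
P[2,3] = (-125 - (-44)) / (3 - 2) = -81
P[0,1,2] = (-37 - (-11)) / (2 - 0) = -13
P[1,2,3] = (-81 - (-37)) / (3 - 1) = -22
P[0,1,2,3] = (-22 - (-13)) / (3 - 0) = -3
P(u) = 4 + (-11)·u + (-13)·u(u - 1) + (-3)·u(u - 1)(u - 2)
Expanding: P(u) = -3u^3 - 4u^2 - 4u + 4

P(u) = -3u^3 - 4u^2 - 4u + 4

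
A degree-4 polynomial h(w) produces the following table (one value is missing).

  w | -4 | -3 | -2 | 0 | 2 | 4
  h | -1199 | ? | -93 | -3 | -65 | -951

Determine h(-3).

The 5 known values determine h uniquely (degree ≤ 4).
Evaluate each Lagrange basis at w = -3:
L_0(-3) = (-1)·(-3)·(-5)·(-7)/[(-2)·(-4)·(-6)·(-8)] = 35/128
L_1(-3) = (1)·(-3)·(-5)·(-7)/[(2)·(-2)·(-4)·(-6)] = 35/32
L_2(-3) = (1)·(-1)·(-5)·(-7)/[(4)·(2)·(-2)·(-4)] = -35/64
L_3(-3) = (1)·(-1)·(-3)·(-7)/[(6)·(4)·(2)·(-2)] = 7/32
L_4(-3) = (1)·(-1)·(-3)·(-5)/[(8)·(6)·(4)·(2)] = -5/128
Sum: (-1199)·(35/128) + (-93)·(35/32) + (-3)·(-35/64) + (-65)·(7/32) + (-951)·(-5/128) = -405

-405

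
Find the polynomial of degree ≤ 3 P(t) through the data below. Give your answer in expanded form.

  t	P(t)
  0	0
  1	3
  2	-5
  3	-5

P(t) = (19/6)t^3 - 15t^2 + (89/6)t

L_0(t) = (t - 1)(t - 2)(t - 3) / [-6] = -(1/6)t^3 + t^2 - (11/6)t + 1
L_1(t) = t(t - 2)(t - 3) / [2] = (1/2)t^3 - (5/2)t^2 + 3t
L_2(t) = t(t - 1)(t - 3) / [-2] = -(1/2)t^3 + 2t^2 - (3/2)t
L_3(t) = t(t - 1)(t - 2) / [6] = (1/6)t^3 - (1/2)t^2 + (1/3)t
P(t) = 0·L_0 + 3·L_1 + (-5)·L_2 + (-5)·L_3
  0·L_0(t) = 0
  3·L_1(t) = (3/2)t^3 - (15/2)t^2 + 9t
  (-5)·L_2(t) = (5/2)t^3 - 10t^2 + (15/2)t
  (-5)·L_3(t) = -(5/6)t^3 + (5/2)t^2 - (5/3)t
Adding term by term: (19/6)t^3 - 15t^2 + (89/6)t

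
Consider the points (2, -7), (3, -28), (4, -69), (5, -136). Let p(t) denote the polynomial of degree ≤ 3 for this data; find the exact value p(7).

L_0(7) = (4)·(3)·(2)/[(-1)·(-2)·(-3)] = -4
L_1(7) = (5)·(3)·(2)/[(1)·(-1)·(-2)] = 15
L_2(7) = (5)·(4)·(2)/[(2)·(1)·(-1)] = -20
L_3(7) = (5)·(4)·(3)/[(3)·(2)·(1)] = 10
Sum: (-7)·(-4) + (-28)·(15) + (-69)·(-20) + (-136)·(10) = -372

-372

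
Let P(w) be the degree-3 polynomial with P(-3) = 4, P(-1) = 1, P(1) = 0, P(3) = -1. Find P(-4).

55/8

Using Newton's divided-difference form:
P[-3,-1] = (1 - 4) / (-1 - (-3)) = -3/2
P[-1,1] = (0 - 1) / (1 - (-1)) = -1/2
P[1,3] = (-1 - 0) / (3 - 1) = -1/2
P[-3,-1,1] = (-1/2 - (-3/2)) / (1 - (-3)) = 1/4
P[-1,1,3] = (-1/2 - (-1/2)) / (3 - (-1)) = 0
P[-3,-1,1,3] = (0 - 1/4) / (3 - (-3)) = -1/24
P(-4) = 4 + (-3/2)·(-1) + (1/4)·(-1)·(-3) + (-1/24)·(-1)·(-3)·(-5) = 55/8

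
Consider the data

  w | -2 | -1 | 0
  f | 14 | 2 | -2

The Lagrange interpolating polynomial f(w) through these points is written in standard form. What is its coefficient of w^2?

4

L_0(w) = (w + 1)w / [2] = (1/2)w^2 + (1/2)w
L_1(w) = (w + 2)w / [-1] = -w^2 - 2w
L_2(w) = (w + 2)(w + 1) / [2] = (1/2)w^2 + (3/2)w + 1
f(w) = 14·L_0 + 2·L_1 + (-2)·L_2
Only the coefficient of w^2 is needed; take it from each L_i and combine:
14·(1/2) + 2·(-1) + (-2)·(1/2) = 4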